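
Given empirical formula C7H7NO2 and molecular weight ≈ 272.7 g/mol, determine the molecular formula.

Empirical-formula mass = 137.14 g/mol
n = 272.7 / 137.14 = 1.99 ≈ 2
Molecular formula = (C7H7NO2)2 = C14H14N2O4

C14H14N2O4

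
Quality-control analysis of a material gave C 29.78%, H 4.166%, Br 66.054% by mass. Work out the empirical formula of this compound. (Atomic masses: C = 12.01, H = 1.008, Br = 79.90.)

Assume 100 g: 29.78 g C, 4.166 g H, 66.054 g Br.
n(C) = 29.78/12.01 = 2.48, n(H) = 4.166/1.008 = 4.133, n(Br) = 66.054/79.90 = 0.8267
Ratios (÷ 0.8267): C 2.999, H 4.999, Br 1.000
Ratio ≈ 3:5:1, so the empirical formula is C3H5Br

C3H5Br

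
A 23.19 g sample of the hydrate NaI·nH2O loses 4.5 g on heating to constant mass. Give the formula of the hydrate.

NaI·2H2O

Mass of anhydrous NaI = 23.19 − 4.5 = 18.69 g
mol H2O = 4.5 / 18.02 = 0.2497
Molar mass of NaI = 149.89 g/mol → mol NaI = 18.69 / 149.89 = 0.1247
n = 0.2497 / 0.1247 = 2.00 ≈ 2 → NaI·2H2O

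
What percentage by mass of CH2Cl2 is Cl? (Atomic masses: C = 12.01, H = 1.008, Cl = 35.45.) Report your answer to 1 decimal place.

Molar mass = 1(12.01) + 2(1.008) + 2(35.45) = 84.926 g/mol
Mass of Cl per mole = 2 × 35.45 = 70.900 g
% Cl = 70.900 / 84.926 × 100 = 83.5%

83.5%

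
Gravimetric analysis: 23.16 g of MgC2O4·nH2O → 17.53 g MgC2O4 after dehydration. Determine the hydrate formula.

Mass of water lost = 23.16 − 17.53 = 5.63 g → 5.63 / 18.02 = 0.3124 mol H2O
Molar mass of MgC2O4 = 112.33 g/mol → mol MgC2O4 = 17.53 / 112.33 = 0.1561
n = 0.3124 / 0.1561 = 2.00 ≈ 2 → MgC2O4·2H2O

MgC2O4·2H2O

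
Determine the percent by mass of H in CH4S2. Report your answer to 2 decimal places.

Molar mass = 1(12.01) + 4(1.008) + 2(32.07) = 80.182 g/mol
Mass of H per mole = 4 × 1.008 = 4.032 g
% H = 4.032 / 80.182 × 100 = 5.03%

5.03%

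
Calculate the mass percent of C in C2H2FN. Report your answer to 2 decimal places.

40.68%

Molar mass = 2(12.01) + 2(1.008) + 1(19.00) + 1(14.01) = 59.046 g/mol
Mass of C per mole = 2 × 12.01 = 24.020 g
% C = 24.020 / 59.046 × 100 = 40.68%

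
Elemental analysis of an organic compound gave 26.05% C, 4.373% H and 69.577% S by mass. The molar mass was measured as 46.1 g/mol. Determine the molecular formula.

CH2S

Assume 100 g: 26.05 g C, 4.373 g H, 69.577 g S.
n(C) = 26.05/12.01 = 2.169, n(H) = 4.373/1.008 = 4.338, n(S) = 69.577/32.07 = 2.17
Divide by the smallest (2.169 mol C): C 1.000, H 2.000, S 1.000
→ CH2S
Empirical-formula mass = 46.10 g/mol
n = 46.1 / 46.10 = 1.00 ≈ 1
Molecular formula = empirical formula = CH2S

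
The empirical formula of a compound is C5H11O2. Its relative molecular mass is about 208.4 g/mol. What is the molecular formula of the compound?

C10H22O4

Empirical-formula mass = 103.14 g/mol
n = 208.4 / 103.14 = 2.02 ≈ 2
Molecular formula = (C5H11O2)2 = C10H22O4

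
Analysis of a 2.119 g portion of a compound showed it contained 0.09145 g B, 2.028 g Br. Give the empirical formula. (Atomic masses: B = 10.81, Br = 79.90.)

B: 0.09145 g ÷ 10.81 g/mol = 0.00846 mol
Br: 2.028 g ÷ 79.90 g/mol = 0.02538 mol
Divide by the smallest (0.00846 mol B): B 1.000, Br 3.000
≈ 1:3 → BBr3

BBr3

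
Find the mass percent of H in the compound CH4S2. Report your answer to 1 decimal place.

Molar mass = 1(12.01) + 4(1.008) + 2(32.07) = 80.182 g/mol
Mass of H per mole = 4 × 1.008 = 4.032 g
% H = 4.032 / 80.182 × 100 = 5.0%

5.0%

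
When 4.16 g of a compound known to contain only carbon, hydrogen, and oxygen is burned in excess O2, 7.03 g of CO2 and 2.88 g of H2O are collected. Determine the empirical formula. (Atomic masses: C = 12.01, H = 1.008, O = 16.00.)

C4H8O3

mol C = 7.03 / 44.01 = 0.1597; mass C = 0.1597 × 12.01 = 1.918 g
mol H = 2 × (2.88 / 18.02) = 0.3196; mass H = 0.3196 × 1.008 = 0.3222 g
mass O = 4.16 − (2.241) = 1.919 g → mol O = 0.1200
Smallest is O at 0.12 mol; normalising gives C 1.332, H 2.665, O 1.000
Scaling by 3: C 3.99, H 7.99, O 3.00 → C4H8O3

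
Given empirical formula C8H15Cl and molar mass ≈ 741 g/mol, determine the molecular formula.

C40H75Cl5

Empirical-formula mass = 146.65 g/mol
n = 741 / 146.65 = 5.05 ≈ 5
Molecular formula = (C8H15Cl)5 = C40H75Cl5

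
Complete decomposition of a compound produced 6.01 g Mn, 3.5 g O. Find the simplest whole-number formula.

MnO2

n(Mn) = 6.01/54.94 = 0.1094, n(O) = 3.5/16.00 = 0.2188
Divide by the smallest (0.1094 mol Mn): Mn 1.000, O 2.000
→ MnO2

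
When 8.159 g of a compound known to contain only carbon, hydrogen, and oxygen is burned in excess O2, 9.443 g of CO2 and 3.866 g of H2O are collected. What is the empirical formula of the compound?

mol C = 9.443 / 44.01 = 0.2146; mass C = 0.2146 × 12.01 = 2.577 g
mol H = 2 × (3.866 / 18.02) = 0.4291; mass H = 0.4291 × 1.008 = 0.4325 g
mass O = 8.159 − (3.009) = 5.150 g → mol O = 0.3218
Smallest is C at 0.2146 mol; normalising gives C 1.000, H 2.000, O 1.500
Multiply by 2: C 2.00, H 4.00, O 3.00 → C2H4O3

C2H4O3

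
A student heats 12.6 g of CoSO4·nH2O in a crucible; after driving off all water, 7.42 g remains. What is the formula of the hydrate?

CoSO4·6H2O

Mass of water lost = 12.6 − 7.42 = 5.18 g → 5.18 / 18.02 = 0.2875 mol H2O
Molar mass of CoSO4 = 155.00 g/mol → mol CoSO4 = 7.42 / 155.00 = 0.04787
n = 0.2875 / 0.04787 = 6.00 ≈ 6 → CoSO4·6H2O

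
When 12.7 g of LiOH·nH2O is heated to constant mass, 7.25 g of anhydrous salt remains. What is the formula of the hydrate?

LiOH·H2O

Mass of water lost = 12.7 − 7.25 = 5.45 g → 5.45 / 18.02 = 0.3024 mol H2O
Molar mass of LiOH = 23.95 g/mol → mol LiOH = 7.25 / 23.95 = 0.3027
n = 0.3024 / 0.3027 = 1.00 ≈ 1 → LiOH·H2O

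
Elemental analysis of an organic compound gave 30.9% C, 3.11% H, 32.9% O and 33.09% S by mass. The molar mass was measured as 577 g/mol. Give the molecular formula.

C15H18O12S6

Assume 100 g: 30.9 g C, 3.11 g H, 32.9 g O, 33.09 g S.
Moles — C: 30.9 / 12.01 = 2.573 mol; H: 3.11 / 1.008 = 3.085 mol; O: 32.9 / 16.00 = 2.056 mol; S: 33.09 / 32.07 = 1.032 mol
Smallest is S at 1.032 mol; normalising gives C 2.494, H 2.990, O 1.993, S 1.000
Scaling by 2: C 4.99, H 5.98, O 3.99, S 2.00 → C5H6O4S2
Empirical-formula mass = 194.24 g/mol
n = 577 / 194.24 = 2.97 ≈ 3
Molecular formula = (C5H6O4S2)×3 = C15H18O12S6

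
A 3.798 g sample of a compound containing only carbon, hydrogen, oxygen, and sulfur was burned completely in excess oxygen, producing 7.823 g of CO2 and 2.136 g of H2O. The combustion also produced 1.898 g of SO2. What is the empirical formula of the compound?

C6H8OS

mol C = 7.823 / 44.01 = 0.1778; mass C = 0.1778 × 12.01 = 2.135 g
mol H = 2 × (2.136 / 18.02) = 0.2371; mass H = 0.2371 × 1.008 = 0.2390 g
mol S = 1.898 / 64.07 = 0.02962; mass S = 0.9500 g
mass O = 3.798 − (3.324) = 0.4742 g → mol O = 0.02963
Divide by the smallest (0.02962 mol S): C 6.000, H 8.003, O 1.000, S 1.000
→ C6H8OS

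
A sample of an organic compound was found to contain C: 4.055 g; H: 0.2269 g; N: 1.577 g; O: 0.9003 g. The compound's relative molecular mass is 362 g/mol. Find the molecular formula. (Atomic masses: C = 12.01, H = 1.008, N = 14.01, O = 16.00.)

C18H12N6O3

Moles — C: 4.055 / 12.01 = 0.3376 mol; H: 0.2269 / 1.008 = 0.2251 mol; N: 1.577 / 14.01 = 0.1126 mol; O: 0.9003 / 16.00 = 0.05627 mol
Ratios (÷ 0.05627): C 6.000, H 4.000, N 2.000, O 1.000
Ratio ≈ 6:4:2:1, so the empirical formula is C6H4N2O
Empirical-formula mass = 120.11 g/mol
n = 362 / 120.11 = 3.01 ≈ 3
Molecular formula = (C6H4N2O)×3 = C18H12N6O3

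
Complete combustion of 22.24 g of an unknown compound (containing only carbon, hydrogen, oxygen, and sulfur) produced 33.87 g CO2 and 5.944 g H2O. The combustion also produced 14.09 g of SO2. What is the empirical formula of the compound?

mol C = 33.87 / 44.01 = 0.7696; mass C = 0.7696 × 12.01 = 9.243 g
mol H = 2 × (5.944 / 18.02) = 0.6597; mass H = 0.6597 × 1.008 = 0.6650 g
mol S = 14.09 / 64.07 = 0.2199; mass S = 7.053 g
mass O = 22.24 − (16.96) = 5.279 g → mol O = 0.3300
Divide by the smallest (0.2199 mol S): C 3.500, H 3.000, O 1.500, S 1.000
Scaling by 2: C 7.00, H 6.00, O 3.00, S 2.00 → C7H6O3S2

C7H6O3S2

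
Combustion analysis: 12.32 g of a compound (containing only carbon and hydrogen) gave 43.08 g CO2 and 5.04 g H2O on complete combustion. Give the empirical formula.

mol C = 43.08 / 44.01 = 0.9789; mass C = 0.9789 × 12.01 = 11.76 g
mol H = 2 × (5.04 / 18.02) = 0.5594; mass H = 0.5594 × 1.008 = 0.5639 g
Ratios (÷ 0.5594): C 1.750, H 1.000
Multiply by 4: C 7.00, H 4.00 → C7H4

C7H4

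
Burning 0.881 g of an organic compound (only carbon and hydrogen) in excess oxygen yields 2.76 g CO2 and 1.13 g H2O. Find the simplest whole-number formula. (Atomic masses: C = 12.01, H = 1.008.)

mol C = 2.76 / 44.01 = 0.06271; mass C = 0.06271 × 12.01 = 0.7532 g
mol H = 2 × (1.13 / 18.02) = 0.1254; mass H = 0.1254 × 1.008 = 0.1264 g
Smallest is C at 0.06271 mol; normalising gives C 1.000, H 2.000
Ratio ≈ 1:2, so the empirical formula is CH2

CH2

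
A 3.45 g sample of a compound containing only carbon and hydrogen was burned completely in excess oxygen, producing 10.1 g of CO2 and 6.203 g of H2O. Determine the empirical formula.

CH3

mol C = 10.1 / 44.01 = 0.2295; mass C = 0.2295 × 12.01 = 2.756 g
mol H = 2 × (6.203 / 18.02) = 0.6885; mass H = 0.6885 × 1.008 = 0.6940 g
Smallest is C at 0.2295 mol; normalising gives C 1.000, H 3.000
≈ 1:3 → CH3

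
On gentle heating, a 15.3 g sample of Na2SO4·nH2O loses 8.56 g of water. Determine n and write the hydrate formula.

Na2SO4·10H2O

Mass of anhydrous Na2SO4 = 15.3 − 8.56 = 6.74 g
mol H2O = 8.56 / 18.02 = 0.475
Molar mass of Na2SO4 = 142.05 g/mol → mol Na2SO4 = 6.74 / 142.05 = 0.04745
n = 0.475 / 0.04745 = 10.01 ≈ 10 → Na2SO4·10H2O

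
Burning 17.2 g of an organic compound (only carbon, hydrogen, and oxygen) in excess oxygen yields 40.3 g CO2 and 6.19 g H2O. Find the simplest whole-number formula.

C8H6O3

mol C = 40.3 / 44.01 = 0.9157; mass C = 0.9157 × 12.01 = 11.00 g
mol H = 2 × (6.19 / 18.02) = 0.6870; mass H = 0.6870 × 1.008 = 0.6925 g
mass O = 17.2 − (11.69) = 5.510 g → mol O = 0.3444
Ratios (÷ 0.3444): C 2.659, H 1.995, O 1.000
×3: C 7.98, H 5.98, O 3.00 → C8H6O3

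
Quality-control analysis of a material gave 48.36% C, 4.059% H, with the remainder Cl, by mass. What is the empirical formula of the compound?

Assume 100 g: 48.36 g C, 4.059 g H, 47.581 g Cl.
Moles — C: 48.36 / 12.01 = 4.027 mol; H: 4.059 / 1.008 = 4.027 mol; Cl: 47.581 / 35.45 = 1.342 mol
Smallest is Cl at 1.342 mol; normalising gives C 3.000, H 3.000, Cl 1.000
≈ 3:3:1 → C3H3Cl

C3H3Cl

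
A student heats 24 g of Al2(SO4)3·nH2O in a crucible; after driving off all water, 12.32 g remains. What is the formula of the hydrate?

Mass of water lost = 24 − 12.32 = 11.68 g → 11.68 / 18.02 = 0.6482 mol H2O
Molar mass of Al2(SO4)3 = 342.17 g/mol → mol Al2(SO4)3 = 12.32 / 342.17 = 0.03601
n = 0.6482 / 0.03601 = 18.00 ≈ 18 → Al2(SO4)3·18H2O

Al2(SO4)3·18H2O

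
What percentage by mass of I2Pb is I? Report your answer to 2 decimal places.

55.05%

Molar mass = 2(126.90) + 1(207.2) = 461.000 g/mol
Mass of I per mole = 2 × 126.90 = 253.800 g
% I = 253.800 / 461.000 × 100 = 55.05%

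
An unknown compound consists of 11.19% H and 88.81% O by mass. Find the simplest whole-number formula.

H2O

Assume 100 g: 11.19 g H, 88.81 g O.
H: 11.19 g ÷ 1.008 g/mol = 11.1 mol
O: 88.81 g ÷ 16.00 g/mol = 5.551 mol
Divide by the smallest (5.551 mol O): H 2.000, O 1.000
→ H2O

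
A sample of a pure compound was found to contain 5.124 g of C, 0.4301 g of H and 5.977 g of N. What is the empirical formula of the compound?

CHN

n(C) = 5.124/12.01 = 0.4266, n(H) = 0.4301/1.008 = 0.4267, n(N) = 5.977/14.01 = 0.4266
Smallest is N at 0.4266 mol; normalising gives C 1.000, H 1.000, N 1.000
→ CHN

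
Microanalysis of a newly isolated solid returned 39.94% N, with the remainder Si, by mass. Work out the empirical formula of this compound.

N4Si3

Assume 100 g: 39.94 g N, 60.06 g Si.
N: 39.94 g ÷ 14.01 g/mol = 2.851 mol
Si: 60.06 g ÷ 28.09 g/mol = 2.138 mol
Ratios (÷ 2.138): N 1.333, Si 1.000
Scaling by 3: N 4.00, Si 3.00 → N4Si3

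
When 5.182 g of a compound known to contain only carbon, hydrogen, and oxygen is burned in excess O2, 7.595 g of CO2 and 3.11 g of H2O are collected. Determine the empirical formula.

mol C = 7.595 / 44.01 = 0.1726; mass C = 0.1726 × 12.01 = 2.073 g
mol H = 2 × (3.11 / 18.02) = 0.3452; mass H = 0.3452 × 1.008 = 0.3479 g
mass O = 5.182 − (2.421) = 2.761 g → mol O = 0.1726
Divide by the smallest (0.1726 mol C): C 1.000, H 2.000, O 1.000
Ratio ≈ 1:2:1, so the empirical formula is CH2O

CH2O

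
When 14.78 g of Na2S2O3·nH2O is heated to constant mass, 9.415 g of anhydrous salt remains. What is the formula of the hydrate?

Na2S2O3·5H2O

Mass of water lost = 14.78 − 9.415 = 5.365 g → 5.365 / 18.02 = 0.2977 mol H2O
Molar mass of Na2S2O3 = 158.12 g/mol → mol Na2S2O3 = 9.415 / 158.12 = 0.05954
n = 0.2977 / 0.05954 = 5.00 ≈ 5 → Na2S2O3·5H2O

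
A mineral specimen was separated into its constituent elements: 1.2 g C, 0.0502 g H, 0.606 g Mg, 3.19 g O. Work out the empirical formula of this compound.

C4H2MgO8

C: 1.2 g ÷ 12.01 g/mol = 0.09992 mol
H: 0.0502 g ÷ 1.008 g/mol = 0.0498 mol
Mg: 0.606 g ÷ 24.31 g/mol = 0.02493 mol
O: 3.19 g ÷ 16.00 g/mol = 0.1994 mol
Divide by the smallest (0.02493 mol Mg): C 4.008, H 1.998, Mg 1.000, O 7.998
→ C4H2MgO8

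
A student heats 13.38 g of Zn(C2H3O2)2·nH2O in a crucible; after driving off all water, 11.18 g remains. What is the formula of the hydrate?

Mass of water lost = 13.38 − 11.18 = 2.2 g → 2.2 / 18.02 = 0.1221 mol H2O
Molar mass of Zn(C2H3O2)2 = 183.47 g/mol → mol Zn(C2H3O2)2 = 11.18 / 183.47 = 0.06094
n = 0.1221 / 0.06094 = 2.00 ≈ 2 → Zn(C2H3O2)2·2H2O

Zn(C2H3O2)2·2H2O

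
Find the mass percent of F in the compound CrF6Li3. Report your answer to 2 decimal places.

61.02%

Molar mass = 1(52.00) + 6(19.00) + 3(6.94) = 186.820 g/mol
Mass of F per mole = 6 × 19.00 = 114.000 g
% F = 114.000 / 186.820 × 100 = 61.02%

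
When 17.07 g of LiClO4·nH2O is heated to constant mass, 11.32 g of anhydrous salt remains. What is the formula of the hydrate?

Mass of water lost = 17.07 − 11.32 = 5.75 g → 5.75 / 18.02 = 0.3191 mol H2O
Molar mass of LiClO4 = 106.39 g/mol → mol LiClO4 = 11.32 / 106.39 = 0.1064
n = 0.3191 / 0.1064 = 3.00 ≈ 3 → LiClO4·3H2O

LiClO4·3H2O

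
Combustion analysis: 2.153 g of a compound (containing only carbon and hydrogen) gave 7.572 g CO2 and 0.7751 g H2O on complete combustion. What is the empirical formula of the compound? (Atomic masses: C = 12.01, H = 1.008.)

mol C = 7.572 / 44.01 = 0.1721; mass C = 0.1721 × 12.01 = 2.066 g
mol H = 2 × (0.7751 / 18.02) = 0.08603; mass H = 0.08603 × 1.008 = 0.08671 g
Divide by the smallest (0.08603 mol H): C 2.000, H 1.000
≈ 2:1 → C2H

C2H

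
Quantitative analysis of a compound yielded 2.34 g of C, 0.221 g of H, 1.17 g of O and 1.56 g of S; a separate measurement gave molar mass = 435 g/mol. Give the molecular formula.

C16H18O6S4

Moles — C: 2.34 / 12.01 = 0.1948 mol; H: 0.221 / 1.008 = 0.2192 mol; O: 1.17 / 16.00 = 0.07312 mol; S: 1.56 / 32.07 = 0.04864 mol
Divide by the smallest (0.04864 mol S): C 4.005, H 4.507, O 1.503, S 1.000
Multiply by 2: C 8.01, H 9.01, O 3.01, S 2.00 → C8H9O3S2
Empirical-formula mass = 217.29 g/mol
n = 435 / 217.29 = 2.00 ≈ 2
Molecular formula = (C8H9O3S2)×2 = C16H18O6S4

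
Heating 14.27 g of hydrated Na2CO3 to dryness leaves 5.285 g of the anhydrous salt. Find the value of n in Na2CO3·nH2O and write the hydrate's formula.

Mass of water lost = 14.27 − 5.285 = 8.985 g → 8.985 / 18.02 = 0.4986 mol H2O
Molar mass of Na2CO3 = 105.99 g/mol → mol Na2CO3 = 5.285 / 105.99 = 0.04986
n = 0.4986 / 0.04986 = 10.00 ≈ 10 → Na2CO3·10H2O

Na2CO3·10H2O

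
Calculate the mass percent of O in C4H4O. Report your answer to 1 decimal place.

Molar mass = 4(12.01) + 4(1.008) + 1(16.00) = 68.072 g/mol
Mass of O per mole = 1 × 16.00 = 16.000 g
% O = 16.000 / 68.072 × 100 = 23.5%

23.5%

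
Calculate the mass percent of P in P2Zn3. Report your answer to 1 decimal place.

24.0%

Molar mass = 2(30.97) + 3(65.38) = 258.080 g/mol
Mass of P per mole = 2 × 30.97 = 61.940 g
% P = 61.940 / 258.080 × 100 = 24.0%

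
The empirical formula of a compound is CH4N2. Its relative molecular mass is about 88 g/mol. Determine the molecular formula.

C2H8N4

Empirical-formula mass = 44.06 g/mol
n = 88 / 44.06 = 2.00 ≈ 2
Molecular formula = (CH4N2)2 = C2H8N4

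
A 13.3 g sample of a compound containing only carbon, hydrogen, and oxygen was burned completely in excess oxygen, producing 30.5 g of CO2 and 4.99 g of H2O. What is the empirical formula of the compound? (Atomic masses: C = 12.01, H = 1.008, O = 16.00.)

mol C = 30.5 / 44.01 = 0.6930; mass C = 0.6930 × 12.01 = 8.323 g
mol H = 2 × (4.99 / 18.02) = 0.5538; mass H = 0.5538 × 1.008 = 0.5583 g
mass O = 13.3 − (8.881) = 4.419 g → mol O = 0.2762
Divide by the smallest (0.2762 mol O): C 2.510, H 2.005, O 1.000
Multiply by 2: C 5.02, H 4.01, O 2.00 → C5H4O2

C5H4O2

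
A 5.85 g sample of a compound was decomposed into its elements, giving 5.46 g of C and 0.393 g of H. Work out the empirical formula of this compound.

n(C) = 5.46/12.01 = 0.4546, n(H) = 0.393/1.008 = 0.3899
Smallest is H at 0.3899 mol; normalising gives C 1.166, H 1.000
Multiply by 6: C 7.00, H 6.00 → C7H6

C7H6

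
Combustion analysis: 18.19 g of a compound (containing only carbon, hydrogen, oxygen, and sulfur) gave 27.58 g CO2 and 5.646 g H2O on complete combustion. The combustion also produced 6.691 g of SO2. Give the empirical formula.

mol C = 27.58 / 44.01 = 0.6267; mass C = 0.6267 × 12.01 = 7.526 g
mol H = 2 × (5.646 / 18.02) = 0.6266; mass H = 0.6266 × 1.008 = 0.6317 g
mol S = 6.691 / 64.07 = 0.1044; mass S = 3.349 g
mass O = 18.19 − (11.51) = 6.683 g → mol O = 0.4177
Divide by the smallest (0.1044 mol S): C 6.001, H 6.000, O 3.999, S 1.000
→ C6H6O4S

C6H6O4S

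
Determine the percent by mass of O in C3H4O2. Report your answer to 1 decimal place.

44.4%

Molar mass = 3(12.01) + 4(1.008) + 2(16.00) = 72.062 g/mol
Mass of O per mole = 2 × 16.00 = 32.000 g
% O = 32.000 / 72.062 × 100 = 44.4%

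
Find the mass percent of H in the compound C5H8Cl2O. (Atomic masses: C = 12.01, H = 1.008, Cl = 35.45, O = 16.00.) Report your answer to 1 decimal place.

Molar mass = 5(12.01) + 8(1.008) + 2(35.45) + 1(16.00) = 155.014 g/mol
Mass of H per mole = 8 × 1.008 = 8.064 g
% H = 8.064 / 155.014 × 100 = 5.2%

5.2%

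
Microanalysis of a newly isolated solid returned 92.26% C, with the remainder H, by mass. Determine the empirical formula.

CH

Assume 100 g: 92.26 g C, 7.74 g H.
Moles — C: 92.26 / 12.01 = 7.682 mol; H: 7.74 / 1.008 = 7.679 mol
Divide by the smallest (7.679 mol H): C 1.000, H 1.000
≈ 1:1 → CH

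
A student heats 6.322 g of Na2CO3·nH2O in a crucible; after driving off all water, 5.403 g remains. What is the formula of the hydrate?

Mass of water lost = 6.322 − 5.403 = 0.919 g → 0.919 / 18.02 = 0.051 mol H2O
Molar mass of Na2CO3 = 105.99 g/mol → mol Na2CO3 = 5.403 / 105.99 = 0.05098
n = 0.051 / 0.05098 = 1.00 ≈ 1 → Na2CO3·H2O

Na2CO3·H2O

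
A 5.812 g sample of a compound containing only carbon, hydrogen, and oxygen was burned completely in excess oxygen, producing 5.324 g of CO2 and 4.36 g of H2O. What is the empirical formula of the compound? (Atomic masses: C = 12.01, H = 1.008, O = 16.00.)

mol C = 5.324 / 44.01 = 0.1210; mass C = 0.1210 × 12.01 = 1.453 g
mol H = 2 × (4.36 / 18.02) = 0.4839; mass H = 0.4839 × 1.008 = 0.4878 g
mass O = 5.812 − (1.941) = 3.871 g → mol O = 0.2420
Divide by the smallest (0.121 mol C): C 1.000, H 4.000, O 2.000
≈ 1:4:2 → CH4O2

CH4O2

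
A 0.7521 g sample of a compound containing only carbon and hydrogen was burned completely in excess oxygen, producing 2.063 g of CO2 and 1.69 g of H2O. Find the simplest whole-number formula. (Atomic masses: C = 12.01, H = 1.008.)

mol C = 2.063 / 44.01 = 0.04688; mass C = 0.04688 × 12.01 = 0.5630 g
mol H = 2 × (1.69 / 18.02) = 0.1876; mass H = 0.1876 × 1.008 = 0.1891 g
Smallest is C at 0.04688 mol; normalising gives C 1.000, H 4.001
Ratio ≈ 1:4, so the empirical formula is CH4

CH4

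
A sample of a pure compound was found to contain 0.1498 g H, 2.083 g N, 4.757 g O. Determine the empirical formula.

HNO2

Moles — H: 0.1498 / 1.008 = 0.1486 mol; N: 2.083 / 14.01 = 0.1487 mol; O: 4.757 / 16.00 = 0.2973 mol
Divide by the smallest (0.1486 mol H): H 1.000, N 1.000, O 2.001
≈ 1:1:2 → HNO2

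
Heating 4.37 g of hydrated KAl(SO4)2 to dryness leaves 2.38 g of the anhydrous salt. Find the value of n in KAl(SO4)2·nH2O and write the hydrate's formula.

Mass of water lost = 4.37 − 2.38 = 1.99 g → 1.99 / 18.02 = 0.1104 mol H2O
Molar mass of KAl(SO4)2 = 258.22 g/mol → mol KAl(SO4)2 = 2.38 / 258.22 = 0.009217
n = 0.1104 / 0.009217 = 11.98 ≈ 12 → KAl(SO4)2·12H2O

KAl(SO4)2·12H2O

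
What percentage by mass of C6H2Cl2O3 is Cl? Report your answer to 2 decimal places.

36.74%

Molar mass = 6(12.01) + 2(1.008) + 2(35.45) + 3(16.00) = 192.976 g/mol
Mass of Cl per mole = 2 × 35.45 = 70.900 g
% Cl = 70.900 / 192.976 × 100 = 36.74%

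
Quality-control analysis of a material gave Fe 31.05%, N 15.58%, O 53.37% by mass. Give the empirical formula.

Assume 100 g: 31.05 g Fe, 15.58 g N, 53.37 g O.
Moles — Fe: 31.05 / 55.85 = 0.556 mol; N: 15.58 / 14.01 = 1.112 mol; O: 53.37 / 16.00 = 3.336 mol
Divide by the smallest (0.556 mol Fe): Fe 1.000, N 2.000, O 6.000
≈ 1:2:6 → FeN2O6

FeN2O6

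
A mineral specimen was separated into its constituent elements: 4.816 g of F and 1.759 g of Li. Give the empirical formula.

Moles — F: 4.816 / 19.00 = 0.2535 mol; Li: 1.759 / 6.94 = 0.2535 mol
Ratios (÷ 0.2535): F 1.000, Li 1.000
→ FLi

FLi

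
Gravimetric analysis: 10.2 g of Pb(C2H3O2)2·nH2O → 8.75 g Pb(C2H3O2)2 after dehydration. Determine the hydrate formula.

Pb(C2H3O2)2·3H2O

Mass of water lost = 10.2 − 8.75 = 1.45 g → 1.45 / 18.02 = 0.08047 mol H2O
Molar mass of Pb(C2H3O2)2 = 325.29 g/mol → mol Pb(C2H3O2)2 = 8.75 / 325.29 = 0.0269
n = 0.08047 / 0.0269 = 2.99 ≈ 3 → Pb(C2H3O2)2·3H2O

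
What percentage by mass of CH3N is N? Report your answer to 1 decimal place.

48.2%

Molar mass = 1(12.01) + 3(1.008) + 1(14.01) = 29.044 g/mol
Mass of N per mole = 1 × 14.01 = 14.010 g
% N = 14.010 / 29.044 × 100 = 48.2%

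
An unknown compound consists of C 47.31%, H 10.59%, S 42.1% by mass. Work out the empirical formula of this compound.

C3H8S

Assume 100 g: 47.31 g C, 10.59 g H, 42.1 g S.
n(C) = 47.31/12.01 = 3.939, n(H) = 10.59/1.008 = 10.51, n(S) = 42.1/32.07 = 1.313
Smallest is S at 1.313 mol; normalising gives C 3.001, H 8.003, S 1.000
Ratio ≈ 3:8:1, so the empirical formula is C3H8S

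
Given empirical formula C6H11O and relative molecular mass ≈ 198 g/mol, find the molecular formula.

Empirical-formula mass = 99.15 g/mol
n = 198 / 99.15 = 2.00 ≈ 2
Molecular formula = (C6H11O)2 = C12H22O2

C12H22O2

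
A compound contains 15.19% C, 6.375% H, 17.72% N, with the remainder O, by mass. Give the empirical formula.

CH5NO3

Assume 100 g: 15.19 g C, 6.375 g H, 17.72 g N, 60.715 g O.
Moles — C: 15.19 / 12.01 = 1.265 mol; H: 6.375 / 1.008 = 6.324 mol; N: 17.72 / 14.01 = 1.265 mol; O: 60.715 / 16.00 = 3.795 mol
Divide by the smallest (1.265 mol C): C 1.000, H 5.000, N 1.000, O 3.000
Ratio ≈ 1:5:1:3, so the empirical formula is CH5NO3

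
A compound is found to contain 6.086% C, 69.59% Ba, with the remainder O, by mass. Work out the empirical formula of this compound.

Assume 100 g: 6.086 g C, 69.59 g Ba, 24.324 g O.
C: 6.086 g ÷ 12.01 g/mol = 0.5067 mol
Ba: 69.59 g ÷ 137.33 g/mol = 0.5067 mol
O: 24.324 g ÷ 16.00 g/mol = 1.52 mol
Divide by the smallest (0.5067 mol Ba): C 1.000, Ba 1.000, O 3.000
→ CBaO3

CBaO3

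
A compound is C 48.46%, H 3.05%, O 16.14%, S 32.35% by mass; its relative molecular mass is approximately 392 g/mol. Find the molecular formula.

Assume 100 g: 48.46 g C, 3.05 g H, 16.14 g O, 32.35 g S.
n(C) = 48.46/12.01 = 4.035, n(H) = 3.05/1.008 = 3.026, n(O) = 16.14/16.00 = 1.009, n(S) = 32.35/32.07 = 1.009
Ratios (÷ 1.009): C 4.000, H 3.000, O 1.000, S 1.000
→ C4H3OS
Empirical-formula mass = 99.13 g/mol
n = 392 / 99.13 = 3.95 ≈ 4
Molecular formula = (C4H3OS)×4 = C16H12O4S4

C16H12O4S4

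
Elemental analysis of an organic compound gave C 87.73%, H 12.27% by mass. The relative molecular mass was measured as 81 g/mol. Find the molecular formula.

Assume 100 g: 87.73 g C, 12.27 g H.
C: 87.73 g ÷ 12.01 g/mol = 7.305 mol
H: 12.27 g ÷ 1.008 g/mol = 12.17 mol
Ratios (÷ 7.305): C 1.000, H 1.666
×3: C 3.00, H 5.00 → C3H5
Empirical-formula mass = 41.07 g/mol
n = 81 / 41.07 = 1.97 ≈ 2
Molecular formula = (C3H5)×2 = C6H10

C6H10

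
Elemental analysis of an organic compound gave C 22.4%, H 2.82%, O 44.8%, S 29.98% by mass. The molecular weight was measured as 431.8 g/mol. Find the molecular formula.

Assume 100 g: 22.4 g C, 2.82 g H, 44.8 g O, 29.98 g S.
C: 22.4 g ÷ 12.01 g/mol = 1.865 mol
H: 2.82 g ÷ 1.008 g/mol = 2.798 mol
O: 44.8 g ÷ 16.00 g/mol = 2.8 mol
S: 29.98 g ÷ 32.07 g/mol = 0.9348 mol
Ratios (÷ 0.9348): C 1.995, H 2.993, O 2.995, S 1.000
Ratio ≈ 2:3:3:1, so the empirical formula is C2H3O3S
Empirical-formula mass = 107.11 g/mol
n = 431.8 / 107.11 = 4.03 ≈ 4
Molecular formula = (C2H3O3S)×4 = C8H12O12S4

C8H12O12S4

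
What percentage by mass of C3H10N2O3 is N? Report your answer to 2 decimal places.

22.94%

Molar mass = 3(12.01) + 10(1.008) + 2(14.01) + 3(16.00) = 122.130 g/mol
Mass of N per mole = 2 × 14.01 = 28.020 g
% N = 28.020 / 122.130 × 100 = 22.94%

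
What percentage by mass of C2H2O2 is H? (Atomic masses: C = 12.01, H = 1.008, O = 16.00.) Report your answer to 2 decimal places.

Molar mass = 2(12.01) + 2(1.008) + 2(16.00) = 58.036 g/mol
Mass of H per mole = 2 × 1.008 = 2.016 g
% H = 2.016 / 58.036 × 100 = 3.47%

3.47%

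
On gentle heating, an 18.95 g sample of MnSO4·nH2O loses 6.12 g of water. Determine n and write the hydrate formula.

Mass of anhydrous MnSO4 = 18.95 − 6.12 = 12.83 g
mol H2O = 6.12 / 18.02 = 0.3396
Molar mass of MnSO4 = 151.01 g/mol → mol MnSO4 = 12.83 / 151.01 = 0.08496
n = 0.3396 / 0.08496 = 4.00 ≈ 4 → MnSO4·4H2O

MnSO4·4H2O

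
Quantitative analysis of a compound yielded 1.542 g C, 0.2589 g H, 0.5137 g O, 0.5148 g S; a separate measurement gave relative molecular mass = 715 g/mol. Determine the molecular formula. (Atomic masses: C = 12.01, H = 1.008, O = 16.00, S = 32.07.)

n(C) = 1.542/12.01 = 0.1284, n(H) = 0.2589/1.008 = 0.2568, n(O) = 0.5137/16.00 = 0.03211, n(S) = 0.5148/32.07 = 0.01605
Smallest is S at 0.01605 mol; normalising gives C 7.998, H 16.000, O 2.000, S 1.000
→ C8H16O2S
Empirical-formula mass = 176.28 g/mol
n = 715 / 176.28 = 4.06 ≈ 4
Molecular formula = (C8H16O2S)×4 = C32H64O8S4

C32H64O8S4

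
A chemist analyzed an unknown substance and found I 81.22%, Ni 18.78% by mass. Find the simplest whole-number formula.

I2Ni

Assume 100 g: 81.22 g I, 18.78 g Ni.
Moles — I: 81.22 / 126.90 = 0.64 mol; Ni: 18.78 / 58.69 = 0.32 mol
Ratios (÷ 0.32): I 2.000, Ni 1.000
≈ 2:1 → I2Ni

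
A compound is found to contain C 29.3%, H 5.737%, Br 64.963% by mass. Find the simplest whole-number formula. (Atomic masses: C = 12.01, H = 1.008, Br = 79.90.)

Assume 100 g: 29.3 g C, 5.737 g H, 64.963 g Br.
n(C) = 29.3/12.01 = 2.44, n(H) = 5.737/1.008 = 5.691, n(Br) = 64.963/79.90 = 0.8131
Smallest is Br at 0.8131 mol; normalising gives C 3.001, H 7.000, Br 1.000
→ C3H7Br

C3H7Br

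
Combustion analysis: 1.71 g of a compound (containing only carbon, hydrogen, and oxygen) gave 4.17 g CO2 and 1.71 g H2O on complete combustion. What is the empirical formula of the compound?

C4H8O

mol C = 4.17 / 44.01 = 0.09475; mass C = 0.09475 × 12.01 = 1.138 g
mol H = 2 × (1.71 / 18.02) = 0.1898; mass H = 0.1898 × 1.008 = 0.1913 g
mass O = 1.71 − (1.329) = 0.3807 g → mol O = 0.02380
Ratios (÷ 0.0238): C 3.982, H 7.976, O 1.000
Ratio ≈ 4:8:1, so the empirical formula is C4H8O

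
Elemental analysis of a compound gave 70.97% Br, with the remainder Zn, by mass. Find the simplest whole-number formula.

Br2Zn

Assume 100 g: 70.97 g Br, 29.03 g Zn.
Br: 70.97 g ÷ 79.90 g/mol = 0.8882 mol
Zn: 29.03 g ÷ 65.38 g/mol = 0.444 mol
Divide by the smallest (0.444 mol Zn): Br 2.000, Zn 1.000
Ratio ≈ 2:1, so the empirical formula is Br2Zn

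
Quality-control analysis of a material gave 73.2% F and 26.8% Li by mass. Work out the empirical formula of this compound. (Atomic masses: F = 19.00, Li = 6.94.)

FLi

Assume 100 g: 73.2 g F, 26.8 g Li.
Moles — F: 73.2 / 19.00 = 3.853 mol; Li: 26.8 / 6.94 = 3.862 mol
Smallest is F at 3.853 mol; normalising gives F 1.000, Li 1.002
→ FLi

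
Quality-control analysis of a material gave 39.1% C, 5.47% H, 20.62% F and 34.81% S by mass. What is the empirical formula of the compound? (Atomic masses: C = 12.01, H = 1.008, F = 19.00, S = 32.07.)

C3H5FS

Assume 100 g: 39.1 g C, 5.47 g H, 20.62 g F, 34.81 g S.
C: 39.1 g ÷ 12.01 g/mol = 3.256 mol
H: 5.47 g ÷ 1.008 g/mol = 5.427 mol
F: 20.62 g ÷ 19.00 g/mol = 1.085 mol
S: 34.81 g ÷ 32.07 g/mol = 1.085 mol
Ratios (÷ 1.085): C 3.000, H 5.000, F 1.000, S 1.000
→ C3H5FS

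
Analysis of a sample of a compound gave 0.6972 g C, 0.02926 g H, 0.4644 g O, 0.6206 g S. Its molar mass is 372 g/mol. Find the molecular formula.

C12H6O6S4

n(C) = 0.6972/12.01 = 0.05805, n(H) = 0.02926/1.008 = 0.02903, n(O) = 0.4644/16.00 = 0.02902, n(S) = 0.6206/32.07 = 0.01935
Ratios (÷ 0.01935): C 3.000, H 1.500, O 1.500, S 1.000
×2: C 6.00, H 3.00, O 3.00, S 2.00 → C6H3O3S2
Empirical-formula mass = 187.22 g/mol
n = 372 / 187.22 = 1.99 ≈ 2
Molecular formula = (C6H3O3S2)×2 = C12H6O6S4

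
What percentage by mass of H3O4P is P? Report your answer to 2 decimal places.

Molar mass = 3(1.008) + 4(16.00) + 1(30.97) = 97.994 g/mol
Mass of P per mole = 1 × 30.97 = 30.970 g
% P = 30.970 / 97.994 × 100 = 31.60%

31.60%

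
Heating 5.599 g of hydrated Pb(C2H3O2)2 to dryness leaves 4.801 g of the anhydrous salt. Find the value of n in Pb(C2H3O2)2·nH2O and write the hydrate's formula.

Mass of water lost = 5.599 − 4.801 = 0.798 g → 0.798 / 18.02 = 0.04428 mol H2O
Molar mass of Pb(C2H3O2)2 = 325.29 g/mol → mol Pb(C2H3O2)2 = 4.801 / 325.29 = 0.01476
n = 0.04428 / 0.01476 = 3.00 ≈ 3 → Pb(C2H3O2)2·3H2O

Pb(C2H3O2)2·3H2O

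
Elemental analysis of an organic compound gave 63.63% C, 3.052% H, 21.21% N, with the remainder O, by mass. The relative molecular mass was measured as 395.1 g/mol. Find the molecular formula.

C21H12N6O3

Assume 100 g: 63.63 g C, 3.052 g H, 21.21 g N, 12.108 g O.
n(C) = 63.63/12.01 = 5.298, n(H) = 3.052/1.008 = 3.028, n(N) = 21.21/14.01 = 1.514, n(O) = 12.108/16.00 = 0.7568
Smallest is O at 0.7568 mol; normalising gives C 7.001, H 4.001, N 2.001, O 1.000
≈ 7:4:2:1 → C7H4N2O
Empirical-formula mass = 132.12 g/mol
n = 395.1 / 132.12 = 2.99 ≈ 3
Molecular formula = (C7H4N2O)×3 = C21H12N6O3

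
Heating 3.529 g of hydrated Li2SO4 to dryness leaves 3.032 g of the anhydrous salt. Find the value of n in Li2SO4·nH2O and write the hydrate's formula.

Li2SO4·H2O

Mass of water lost = 3.529 − 3.032 = 0.497 g → 0.497 / 18.02 = 0.02758 mol H2O
Molar mass of Li2SO4 = 109.95 g/mol → mol Li2SO4 = 3.032 / 109.95 = 0.02758
n = 0.02758 / 0.02758 = 1.00 ≈ 1 → Li2SO4·H2O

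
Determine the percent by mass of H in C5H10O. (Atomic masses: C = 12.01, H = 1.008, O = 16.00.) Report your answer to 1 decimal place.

Molar mass = 5(12.01) + 10(1.008) + 1(16.00) = 86.130 g/mol
Mass of H per mole = 10 × 1.008 = 10.080 g
% H = 10.080 / 86.130 × 100 = 11.7%

11.7%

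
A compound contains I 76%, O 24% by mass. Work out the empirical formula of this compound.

Assume 100 g: 76 g I, 24 g O.
n(I) = 76/126.90 = 0.5989, n(O) = 24/16.00 = 1.5
Smallest is I at 0.5989 mol; normalising gives I 1.000, O 2.505
Multiply by 2: I 2.00, O 5.01 → I2O5

I2O5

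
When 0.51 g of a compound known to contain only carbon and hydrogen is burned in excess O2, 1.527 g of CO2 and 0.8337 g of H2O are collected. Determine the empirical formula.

mol C = 1.527 / 44.01 = 0.03470; mass C = 0.03470 × 12.01 = 0.4167 g
mol H = 2 × (0.8337 / 18.02) = 0.09253; mass H = 0.09253 × 1.008 = 0.09327 g
Smallest is C at 0.0347 mol; normalising gives C 1.000, H 2.667
×3: C 3.00, H 8.00 → C3H8

C3H8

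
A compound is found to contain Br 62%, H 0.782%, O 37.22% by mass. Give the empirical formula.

BrHO3

Assume 100 g: 62 g Br, 0.782 g H, 37.22 g O.
Br: 62 g ÷ 79.90 g/mol = 0.776 mol
H: 0.782 g ÷ 1.008 g/mol = 0.7758 mol
O: 37.22 g ÷ 16.00 g/mol = 2.326 mol
Divide by the smallest (0.7758 mol H): Br 1.000, H 1.000, O 2.999
≈ 1:1:3 → BrHO3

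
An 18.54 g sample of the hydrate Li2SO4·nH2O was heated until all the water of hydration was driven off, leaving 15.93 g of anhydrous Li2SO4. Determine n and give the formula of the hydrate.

Li2SO4·H2O

Mass of water lost = 18.54 − 15.93 = 2.61 g → 2.61 / 18.02 = 0.1448 mol H2O
Molar mass of Li2SO4 = 109.95 g/mol → mol Li2SO4 = 15.93 / 109.95 = 0.1449
n = 0.1448 / 0.1449 = 1.00 ≈ 1 → Li2SO4·H2O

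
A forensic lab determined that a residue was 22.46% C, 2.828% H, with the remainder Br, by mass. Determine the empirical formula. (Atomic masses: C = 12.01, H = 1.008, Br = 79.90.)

Assume 100 g: 22.46 g C, 2.828 g H, 74.712 g Br.
n(C) = 22.46/12.01 = 1.87, n(H) = 2.828/1.008 = 2.806, n(Br) = 74.712/79.90 = 0.9351
Ratios (÷ 0.9351): C 2.000, H 3.000, Br 1.000
→ C2H3Br

C2H3Br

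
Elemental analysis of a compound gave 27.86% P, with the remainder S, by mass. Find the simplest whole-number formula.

Assume 100 g: 27.86 g P, 72.14 g S.
n(P) = 27.86/30.97 = 0.8996, n(S) = 72.14/32.07 = 2.249
Divide by the smallest (0.8996 mol P): P 1.000, S 2.501
Multiply by 2: P 2.00, S 5.00 → P2S5

P2S5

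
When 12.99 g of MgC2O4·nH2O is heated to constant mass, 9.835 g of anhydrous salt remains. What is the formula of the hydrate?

Mass of water lost = 12.99 − 9.835 = 3.155 g → 3.155 / 18.02 = 0.1751 mol H2O
Molar mass of MgC2O4 = 112.33 g/mol → mol MgC2O4 = 9.835 / 112.33 = 0.08755
n = 0.1751 / 0.08755 = 2.00 ≈ 2 → MgC2O4·2H2O

MgC2O4·2H2O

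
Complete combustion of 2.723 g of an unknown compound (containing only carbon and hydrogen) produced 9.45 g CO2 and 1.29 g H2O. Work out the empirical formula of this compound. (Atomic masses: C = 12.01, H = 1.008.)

mol C = 9.45 / 44.01 = 0.2147; mass C = 0.2147 × 12.01 = 2.579 g
mol H = 2 × (1.29 / 18.02) = 0.1432; mass H = 0.1432 × 1.008 = 0.1443 g
Smallest is H at 0.1432 mol; normalising gives C 1.500, H 1.000
Multiply by 2: C 3.00, H 2.00 → C3H2

C3H2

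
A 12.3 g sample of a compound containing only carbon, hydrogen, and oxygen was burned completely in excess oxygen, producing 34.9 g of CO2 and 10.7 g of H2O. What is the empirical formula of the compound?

mol C = 34.9 / 44.01 = 0.7930; mass C = 0.7930 × 12.01 = 9.524 g
mol H = 2 × (10.7 / 18.02) = 1.188; mass H = 1.188 × 1.008 = 1.197 g
mass O = 12.3 − (10.72) = 1.579 g → mol O = 0.09869
Smallest is O at 0.09869 mol; normalising gives C 8.036, H 12.034, O 1.000
→ C8H12O

C8H12O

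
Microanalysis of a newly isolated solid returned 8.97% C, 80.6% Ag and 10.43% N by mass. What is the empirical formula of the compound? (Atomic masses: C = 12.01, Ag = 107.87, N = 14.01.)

Assume 100 g: 8.97 g C, 80.6 g Ag, 10.43 g N.
n(C) = 8.97/12.01 = 0.7469, n(Ag) = 80.6/107.87 = 0.7472, n(N) = 10.43/14.01 = 0.7445
Smallest is N at 0.7445 mol; normalising gives C 1.003, Ag 1.004, N 1.000
≈ 1:1:1 → CAgN

CAgN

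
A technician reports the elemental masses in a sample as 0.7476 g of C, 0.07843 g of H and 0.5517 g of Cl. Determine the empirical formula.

C4H5Cl

Moles — C: 0.7476 / 12.01 = 0.06225 mol; H: 0.07843 / 1.008 = 0.07781 mol; Cl: 0.5517 / 35.45 = 0.01556 mol
Smallest is Cl at 0.01556 mol; normalising gives C 4.000, H 5.000, Cl 1.000
→ C4H5Cl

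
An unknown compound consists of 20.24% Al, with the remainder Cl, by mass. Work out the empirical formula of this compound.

AlCl3

Assume 100 g: 20.24 g Al, 79.76 g Cl.
n(Al) = 20.24/26.98 = 0.7502, n(Cl) = 79.76/35.45 = 2.25
Divide by the smallest (0.7502 mol Al): Al 1.000, Cl 2.999
Ratio ≈ 1:3, so the empirical formula is AlCl3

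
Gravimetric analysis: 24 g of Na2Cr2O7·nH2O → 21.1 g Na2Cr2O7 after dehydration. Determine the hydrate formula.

Mass of water lost = 24 − 21.1 = 2.9 g → 2.9 / 18.02 = 0.1609 mol H2O
Molar mass of Na2Cr2O7 = 261.98 g/mol → mol Na2Cr2O7 = 21.1 / 261.98 = 0.08054
n = 0.1609 / 0.08054 = 2.00 ≈ 2 → Na2Cr2O7·2H2O

Na2Cr2O7·2H2O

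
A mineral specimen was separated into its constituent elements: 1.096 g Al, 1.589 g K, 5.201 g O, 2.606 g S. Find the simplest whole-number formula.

n(Al) = 1.096/26.98 = 0.04062, n(K) = 1.589/39.10 = 0.04064, n(O) = 5.201/16.00 = 0.3251, n(S) = 2.606/32.07 = 0.08126
Ratios (÷ 0.04062): Al 1.000, K 1.000, O 8.002, S 2.000
≈ 1:1:8:2 → AlKO8S2

AlKO8S2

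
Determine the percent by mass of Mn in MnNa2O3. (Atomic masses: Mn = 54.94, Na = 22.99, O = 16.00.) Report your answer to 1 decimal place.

36.9%

Molar mass = 1(54.94) + 2(22.99) + 3(16.00) = 148.920 g/mol
Mass of Mn per mole = 1 × 54.94 = 54.940 g
% Mn = 54.940 / 148.920 × 100 = 36.9%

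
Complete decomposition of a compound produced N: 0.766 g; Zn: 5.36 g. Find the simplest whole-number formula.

N2Zn3

Moles — N: 0.766 / 14.01 = 0.05468 mol; Zn: 5.36 / 65.38 = 0.08198 mol
Divide by the smallest (0.05468 mol N): N 1.000, Zn 1.499
Multiply by 2: N 2.00, Zn 3.00 → N2Zn3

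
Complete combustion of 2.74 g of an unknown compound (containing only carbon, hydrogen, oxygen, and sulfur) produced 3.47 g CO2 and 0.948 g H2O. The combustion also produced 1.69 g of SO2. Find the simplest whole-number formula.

C3H4O2S

mol C = 3.47 / 44.01 = 0.07885; mass C = 0.07885 × 12.01 = 0.9469 g
mol H = 2 × (0.948 / 18.02) = 0.1052; mass H = 0.1052 × 1.008 = 0.1061 g
mol S = 1.69 / 64.07 = 0.02638; mass S = 0.8459 g
mass O = 2.74 − (1.899) = 0.8411 g → mol O = 0.05257
Ratios (÷ 0.02638): C 2.989, H 3.989, O 1.993, S 1.000
≈ 3:4:2:1 → C3H4O2S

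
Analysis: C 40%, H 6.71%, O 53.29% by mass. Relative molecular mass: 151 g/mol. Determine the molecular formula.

C5H10O5

Assume 100 g: 40 g C, 6.71 g H, 53.29 g O.
C: 40 g ÷ 12.01 g/mol = 3.331 mol
H: 6.71 g ÷ 1.008 g/mol = 6.657 mol
O: 53.29 g ÷ 16.00 g/mol = 3.331 mol
Ratios (÷ 3.331): C 1.000, H 1.999, O 1.000
≈ 1:2:1 → CH2O
Empirical-formula mass = 30.03 g/mol
n = 151 / 30.03 = 5.03 ≈ 5
Molecular formula = (CH2O)×5 = C5H10O5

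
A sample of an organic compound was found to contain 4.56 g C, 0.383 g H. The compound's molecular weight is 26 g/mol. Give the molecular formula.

C2H2

Moles — C: 4.56 / 12.01 = 0.3797 mol; H: 0.383 / 1.008 = 0.38 mol
Ratios (÷ 0.3797): C 1.000, H 1.001
→ CH
Empirical-formula mass = 13.02 g/mol
n = 26 / 13.02 = 2.00 ≈ 2
Molecular formula = (CH)×2 = C2H2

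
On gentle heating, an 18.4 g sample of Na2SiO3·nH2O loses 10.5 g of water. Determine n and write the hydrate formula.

Mass of anhydrous Na2SiO3 = 18.4 − 10.5 = 7.9 g
mol H2O = 10.5 / 18.02 = 0.5827
Molar mass of Na2SiO3 = 122.07 g/mol → mol Na2SiO3 = 7.9 / 122.07 = 0.06472
n = 0.5827 / 0.06472 = 9.00 ≈ 9 → Na2SiO3·9H2O

Na2SiO3·9H2O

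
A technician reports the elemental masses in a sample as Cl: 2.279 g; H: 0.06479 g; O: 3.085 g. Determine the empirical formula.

ClHO3

n(Cl) = 2.279/35.45 = 0.06429, n(H) = 0.06479/1.008 = 0.06428, n(O) = 3.085/16.00 = 0.1928
Smallest is H at 0.06428 mol; normalising gives Cl 1.000, H 1.000, O 3.000
Ratio ≈ 1:1:3, so the empirical formula is ClHO3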